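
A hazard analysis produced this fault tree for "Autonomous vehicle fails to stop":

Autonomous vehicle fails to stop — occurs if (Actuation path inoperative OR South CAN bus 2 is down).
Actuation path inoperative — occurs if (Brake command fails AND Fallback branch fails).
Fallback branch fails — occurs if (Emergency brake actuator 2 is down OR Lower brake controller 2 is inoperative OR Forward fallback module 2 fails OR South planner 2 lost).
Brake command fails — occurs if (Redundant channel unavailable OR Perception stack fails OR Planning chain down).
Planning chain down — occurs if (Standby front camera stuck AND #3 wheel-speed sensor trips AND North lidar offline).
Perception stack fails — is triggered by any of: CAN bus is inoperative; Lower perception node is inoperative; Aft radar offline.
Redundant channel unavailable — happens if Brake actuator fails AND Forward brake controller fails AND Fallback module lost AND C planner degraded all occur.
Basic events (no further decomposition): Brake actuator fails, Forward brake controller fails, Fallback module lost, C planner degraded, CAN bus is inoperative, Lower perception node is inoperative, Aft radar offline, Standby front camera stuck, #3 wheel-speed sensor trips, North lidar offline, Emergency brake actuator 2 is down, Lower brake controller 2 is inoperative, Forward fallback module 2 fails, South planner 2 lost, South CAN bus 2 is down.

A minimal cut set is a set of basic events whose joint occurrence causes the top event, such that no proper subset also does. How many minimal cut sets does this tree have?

21

Redundant channel unavailable [AND]: one cut set from each child combined → 1 × 1 × 1 × 1 = 1 cut set(s).
Perception stack fails [OR]: union of children's cut sets → 3 cut set(s).
Planning chain down [AND]: one cut set from each child combined → 1 × 1 × 1 = 1 cut set(s).
Brake command fails [OR]: union of children's cut sets → 5 cut set(s).
Fallback branch fails [OR]: union of children's cut sets → 4 cut set(s).
Actuation path inoperative [AND]: one cut set from each child combined → 5 × 4 = 20 cut set(s).
Autonomous vehicle fails to stop [OR]: union of children's cut sets → 21 cut set(s).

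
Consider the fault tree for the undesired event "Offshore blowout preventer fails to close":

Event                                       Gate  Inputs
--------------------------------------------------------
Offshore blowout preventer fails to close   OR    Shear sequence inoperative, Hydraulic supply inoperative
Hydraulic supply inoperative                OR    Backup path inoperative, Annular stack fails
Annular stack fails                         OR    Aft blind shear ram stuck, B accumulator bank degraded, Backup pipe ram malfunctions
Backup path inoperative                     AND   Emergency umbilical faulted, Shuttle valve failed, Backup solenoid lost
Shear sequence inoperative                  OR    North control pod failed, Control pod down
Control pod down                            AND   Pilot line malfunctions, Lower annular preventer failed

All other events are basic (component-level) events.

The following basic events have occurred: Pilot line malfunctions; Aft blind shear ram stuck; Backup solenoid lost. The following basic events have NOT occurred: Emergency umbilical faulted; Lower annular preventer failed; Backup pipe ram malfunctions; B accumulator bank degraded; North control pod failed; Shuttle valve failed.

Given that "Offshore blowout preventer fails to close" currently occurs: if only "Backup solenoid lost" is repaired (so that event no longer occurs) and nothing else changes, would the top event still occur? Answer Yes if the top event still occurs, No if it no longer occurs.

Counterfactual: set "Backup solenoid lost" to not occurred.
Control pod down [AND]: Pilot line malfunctions=occurs, Lower annular preventer failed=not → not all inputs occur → does not occur.
Shear sequence inoperative [OR]: North control pod failed=not, Control pod down=not → no input occurs → does not occur.
Backup path inoperative [AND]: Emergency umbilical faulted=not, Shuttle valve failed=not, Backup solenoid lost=not → not all inputs occur → does not occur.
Annular stack fails [OR]: Aft blind shear ram stuck=occurs, B accumulator bank degraded=not, Backup pipe ram malfunctions=not → at least one input occurs → occurs.
Hydraulic supply inoperative [OR]: Backup path inoperative=not, Annular stack fails=occurs → at least one input occurs → occurs.
Offshore blowout preventer fails to close [OR]: Shear sequence inoperative=not, Hydraulic supply inoperative=occurs → at least one input occurs → occurs.

Yes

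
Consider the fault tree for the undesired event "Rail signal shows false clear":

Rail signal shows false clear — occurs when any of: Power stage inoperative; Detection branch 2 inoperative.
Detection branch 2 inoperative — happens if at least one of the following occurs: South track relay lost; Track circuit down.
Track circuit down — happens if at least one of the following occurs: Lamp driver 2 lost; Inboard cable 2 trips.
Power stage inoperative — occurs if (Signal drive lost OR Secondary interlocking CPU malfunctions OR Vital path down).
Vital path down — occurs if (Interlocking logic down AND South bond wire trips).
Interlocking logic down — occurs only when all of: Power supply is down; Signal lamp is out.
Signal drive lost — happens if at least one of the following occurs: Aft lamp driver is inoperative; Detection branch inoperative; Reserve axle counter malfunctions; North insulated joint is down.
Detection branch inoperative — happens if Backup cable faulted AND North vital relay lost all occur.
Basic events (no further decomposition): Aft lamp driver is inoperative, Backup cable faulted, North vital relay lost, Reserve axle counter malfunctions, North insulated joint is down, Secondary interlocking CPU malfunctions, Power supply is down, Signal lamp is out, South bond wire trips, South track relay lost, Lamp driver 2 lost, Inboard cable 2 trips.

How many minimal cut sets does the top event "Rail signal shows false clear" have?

Detection branch inoperative [AND]: one cut set from each child combined → 1 × 1 = 1 cut set(s).
Signal drive lost [OR]: union of children's cut sets → 4 cut set(s).
Interlocking logic down [AND]: one cut set from each child combined → 1 × 1 = 1 cut set(s).
Vital path down [AND]: one cut set from each child combined → 1 × 1 = 1 cut set(s).
Power stage inoperative [OR]: union of children's cut sets → 6 cut set(s).
Track circuit down [OR]: union of children's cut sets → 2 cut set(s).
Detection branch 2 inoperative [OR]: union of children's cut sets → 3 cut set(s).
Rail signal shows false clear [OR]: union of children's cut sets → 9 cut set(s).
Minimal cut sets: {Aft lamp driver is inoperative}; {Backup cable faulted, North vital relay lost}; {Reserve axle counter malfunctions}; {North insulated joint is down}; {Secondary interlocking CPU malfunctions}; {Power supply is down, Signal lamp is out, South bond wire trips}; {South track relay lost}; {Lamp driver 2 lost}; {Inboard cable 2 trips}.

9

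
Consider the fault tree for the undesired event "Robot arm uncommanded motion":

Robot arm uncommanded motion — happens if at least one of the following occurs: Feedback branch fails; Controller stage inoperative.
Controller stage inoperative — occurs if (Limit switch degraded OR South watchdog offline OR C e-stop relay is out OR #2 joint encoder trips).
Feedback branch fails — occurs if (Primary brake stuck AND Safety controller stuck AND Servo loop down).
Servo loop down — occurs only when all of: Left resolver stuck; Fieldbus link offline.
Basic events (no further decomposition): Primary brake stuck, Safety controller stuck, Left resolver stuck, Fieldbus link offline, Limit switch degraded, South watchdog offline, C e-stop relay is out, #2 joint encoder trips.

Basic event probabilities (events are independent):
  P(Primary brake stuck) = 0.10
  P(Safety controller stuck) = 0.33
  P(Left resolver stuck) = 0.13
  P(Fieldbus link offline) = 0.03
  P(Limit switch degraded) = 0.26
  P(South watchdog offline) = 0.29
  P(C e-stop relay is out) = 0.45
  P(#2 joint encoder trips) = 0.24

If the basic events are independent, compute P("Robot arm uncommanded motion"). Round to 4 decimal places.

P(Servo loop down) [AND] = 0.13 × 0.03 = 0.003900
P(Feedback branch fails) [AND] = 0.10 × 0.33 × 0.003900 = 0.000129
P(Controller stage inoperative) [OR] = 1 − (1−0.26) × (1−0.29) × (1−0.45) × (1−0.24) = 0.780383
P(Robot arm uncommanded motion) [OR] = 1 − (1−0.000129) × (1−0.780383) = 0.780411
Rounded to 4 decimal places: P(Robot arm uncommanded motion) ≈ 0.7804.

0.7804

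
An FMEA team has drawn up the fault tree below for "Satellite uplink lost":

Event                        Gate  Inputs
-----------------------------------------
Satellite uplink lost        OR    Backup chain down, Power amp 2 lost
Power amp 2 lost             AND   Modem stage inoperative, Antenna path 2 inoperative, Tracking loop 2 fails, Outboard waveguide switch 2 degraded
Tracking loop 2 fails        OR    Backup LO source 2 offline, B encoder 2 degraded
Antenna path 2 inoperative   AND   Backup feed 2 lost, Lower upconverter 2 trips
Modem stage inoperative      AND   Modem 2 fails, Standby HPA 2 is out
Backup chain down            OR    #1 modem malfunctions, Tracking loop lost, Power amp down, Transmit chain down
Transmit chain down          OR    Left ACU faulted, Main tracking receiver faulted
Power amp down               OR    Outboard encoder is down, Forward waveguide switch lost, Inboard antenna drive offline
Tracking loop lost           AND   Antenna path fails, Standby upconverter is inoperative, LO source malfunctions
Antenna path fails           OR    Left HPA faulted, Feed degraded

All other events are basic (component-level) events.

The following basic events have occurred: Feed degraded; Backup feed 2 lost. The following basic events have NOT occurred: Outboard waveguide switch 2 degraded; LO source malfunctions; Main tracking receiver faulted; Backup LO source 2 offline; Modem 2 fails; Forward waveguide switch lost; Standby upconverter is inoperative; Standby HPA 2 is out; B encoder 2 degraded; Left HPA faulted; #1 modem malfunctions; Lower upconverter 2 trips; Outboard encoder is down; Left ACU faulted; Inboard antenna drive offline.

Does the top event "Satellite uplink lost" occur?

No

Antenna path fails [OR]: Left HPA faulted=not, Feed degraded=occurs → at least one input occurs → occurs.
Tracking loop lost [AND]: Antenna path fails=occurs, Standby upconverter is inoperative=not, LO source malfunctions=not → not all inputs occur → does not occur.
Power amp down [OR]: Outboard encoder is down=not, Forward waveguide switch lost=not, Inboard antenna drive offline=not → no input occurs → does not occur.
Transmit chain down [OR]: Left ACU faulted=not, Main tracking receiver faulted=not → no input occurs → does not occur.
Backup chain down [OR]: #1 modem malfunctions=not, Tracking loop lost=not, Power amp down=not, Transmit chain down=not → no input occurs → does not occur.
Modem stage inoperative [AND]: Modem 2 fails=not, Standby HPA 2 is out=not → not all inputs occur → does not occur.
Antenna path 2 inoperative [AND]: Backup feed 2 lost=occurs, Lower upconverter 2 trips=not → not all inputs occur → does not occur.
Tracking loop 2 fails [OR]: Backup LO source 2 offline=not, B encoder 2 degraded=not → no input occurs → does not occur.
Power amp 2 lost [AND]: Modem stage inoperative=not, Antenna path 2 inoperative=not, Tracking loop 2 fails=not, Outboard waveguide switch 2 degraded=not → not all inputs occur → does not occur.
Satellite uplink lost [OR]: Backup chain down=not, Power amp 2 lost=not → no input occurs → does not occur.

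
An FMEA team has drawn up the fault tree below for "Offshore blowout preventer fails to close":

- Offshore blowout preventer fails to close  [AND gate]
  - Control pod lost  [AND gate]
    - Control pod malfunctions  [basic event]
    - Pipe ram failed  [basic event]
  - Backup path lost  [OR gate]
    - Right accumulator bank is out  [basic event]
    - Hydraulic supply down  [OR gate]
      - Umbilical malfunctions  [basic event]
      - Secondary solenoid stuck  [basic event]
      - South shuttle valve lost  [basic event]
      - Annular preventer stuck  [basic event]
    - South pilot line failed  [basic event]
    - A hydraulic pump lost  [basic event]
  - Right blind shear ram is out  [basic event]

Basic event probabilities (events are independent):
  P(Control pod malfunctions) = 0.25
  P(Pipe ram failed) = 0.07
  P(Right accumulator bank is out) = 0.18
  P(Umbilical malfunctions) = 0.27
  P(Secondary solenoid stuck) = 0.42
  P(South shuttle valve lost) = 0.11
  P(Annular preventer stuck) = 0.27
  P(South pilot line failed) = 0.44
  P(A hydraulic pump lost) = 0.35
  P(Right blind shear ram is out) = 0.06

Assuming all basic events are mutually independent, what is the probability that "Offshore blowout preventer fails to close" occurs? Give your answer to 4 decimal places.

0.0010

P(Control pod lost) [AND] = 0.25 × 0.07 = 0.017500
P(Hydraulic supply down) [OR] = 1 − (1−0.27) × (1−0.42) × (1−0.11) × (1−0.27) = 0.724917
P(Backup path lost) [OR] = 1 − (1−0.18) × (1−0.724917) × (1−0.44) × (1−0.35) = 0.917893
P(Offshore blowout preventer fails to close) [AND] = 0.017500 × 0.917893 × 0.06 = 0.000964
Rounded to 4 decimal places: P(Offshore blowout preventer fails to close) ≈ 0.0010.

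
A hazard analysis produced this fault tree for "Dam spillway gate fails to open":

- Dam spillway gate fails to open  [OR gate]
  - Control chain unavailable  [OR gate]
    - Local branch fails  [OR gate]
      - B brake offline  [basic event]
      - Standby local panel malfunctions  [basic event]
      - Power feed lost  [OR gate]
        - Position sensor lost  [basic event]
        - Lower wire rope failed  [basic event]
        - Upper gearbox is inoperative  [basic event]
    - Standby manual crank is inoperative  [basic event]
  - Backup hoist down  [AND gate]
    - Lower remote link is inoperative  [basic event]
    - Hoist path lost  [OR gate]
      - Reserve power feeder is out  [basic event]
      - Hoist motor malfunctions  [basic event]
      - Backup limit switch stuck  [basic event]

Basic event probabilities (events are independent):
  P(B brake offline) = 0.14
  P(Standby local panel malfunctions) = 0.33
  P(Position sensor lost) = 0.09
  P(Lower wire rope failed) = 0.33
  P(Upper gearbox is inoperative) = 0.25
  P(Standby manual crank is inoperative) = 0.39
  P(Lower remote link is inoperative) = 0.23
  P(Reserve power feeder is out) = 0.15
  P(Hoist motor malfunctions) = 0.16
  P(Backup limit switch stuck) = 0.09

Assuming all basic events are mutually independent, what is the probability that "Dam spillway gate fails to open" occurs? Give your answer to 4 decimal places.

P(Power feed lost) [OR] = 1 − (1−0.09) × (1−0.33) × (1−0.25) = 0.542725
P(Local branch fails) [OR] = 1 − (1−0.14) × (1−0.33) × (1−0.542725) = 0.736518
P(Control chain unavailable) [OR] = 1 − (1−0.736518) × (1−0.39) = 0.839276
P(Hoist path lost) [OR] = 1 − (1−0.15) × (1−0.16) × (1−0.09) = 0.350260
P(Backup hoist down) [AND] = 0.23 × 0.350260 = 0.080560
P(Dam spillway gate fails to open) [OR] = 1 − (1−0.839276) × (1−0.080560) = 0.852224
Rounded to 4 decimal places: P(Dam spillway gate fails to open) ≈ 0.8522.

0.8522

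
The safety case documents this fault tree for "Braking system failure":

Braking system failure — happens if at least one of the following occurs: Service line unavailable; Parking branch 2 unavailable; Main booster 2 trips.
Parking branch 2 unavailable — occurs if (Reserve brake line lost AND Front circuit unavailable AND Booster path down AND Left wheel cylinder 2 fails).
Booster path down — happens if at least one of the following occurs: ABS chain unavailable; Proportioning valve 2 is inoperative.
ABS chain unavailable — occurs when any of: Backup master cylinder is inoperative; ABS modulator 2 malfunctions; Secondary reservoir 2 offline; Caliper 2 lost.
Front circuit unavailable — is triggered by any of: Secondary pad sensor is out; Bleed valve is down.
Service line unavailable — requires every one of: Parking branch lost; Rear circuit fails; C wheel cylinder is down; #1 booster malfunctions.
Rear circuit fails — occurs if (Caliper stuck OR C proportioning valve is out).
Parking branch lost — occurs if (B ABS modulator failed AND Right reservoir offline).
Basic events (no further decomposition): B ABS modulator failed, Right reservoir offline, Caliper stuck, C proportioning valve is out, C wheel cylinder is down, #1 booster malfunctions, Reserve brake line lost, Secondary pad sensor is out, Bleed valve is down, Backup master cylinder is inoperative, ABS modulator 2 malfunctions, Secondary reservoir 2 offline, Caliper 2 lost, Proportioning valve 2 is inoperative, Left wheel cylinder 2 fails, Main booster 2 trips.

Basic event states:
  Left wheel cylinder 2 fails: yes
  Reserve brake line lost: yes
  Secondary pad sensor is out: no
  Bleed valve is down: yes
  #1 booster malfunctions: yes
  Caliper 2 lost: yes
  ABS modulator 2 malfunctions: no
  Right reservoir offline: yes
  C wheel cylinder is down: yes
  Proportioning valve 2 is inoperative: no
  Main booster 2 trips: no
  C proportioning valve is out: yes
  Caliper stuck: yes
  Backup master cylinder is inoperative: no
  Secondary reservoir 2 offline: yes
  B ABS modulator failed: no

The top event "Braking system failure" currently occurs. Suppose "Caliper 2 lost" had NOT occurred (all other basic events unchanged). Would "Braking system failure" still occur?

Yes

Counterfactual: set "Caliper 2 lost" to not occurred.
Parking branch lost [AND]: B ABS modulator failed=not, Right reservoir offline=occurs → not all inputs occur → does not occur.
Rear circuit fails [OR]: Caliper stuck=occurs, C proportioning valve is out=occurs → at least one input occurs → occurs.
Service line unavailable [AND]: Parking branch lost=not, Rear circuit fails=occurs, C wheel cylinder is down=occurs, #1 booster malfunctions=occurs → not all inputs occur → does not occur.
Front circuit unavailable [OR]: Secondary pad sensor is out=not, Bleed valve is down=occurs → at least one input occurs → occurs.
ABS chain unavailable [OR]: Backup master cylinder is inoperative=not, ABS modulator 2 malfunctions=not, Secondary reservoir 2 offline=occurs, Caliper 2 lost=not → at least one input occurs → occurs.
Booster path down [OR]: ABS chain unavailable=occurs, Proportioning valve 2 is inoperative=not → at least one input occurs → occurs.
Parking branch 2 unavailable [AND]: Reserve brake line lost=occurs, Front circuit unavailable=occurs, Booster path down=occurs, Left wheel cylinder 2 fails=occurs → all inputs occur → occurs.
Braking system failure [OR]: Service line unavailable=not, Parking branch 2 unavailable=occurs, Main booster 2 trips=not → at least one input occurs → occurs.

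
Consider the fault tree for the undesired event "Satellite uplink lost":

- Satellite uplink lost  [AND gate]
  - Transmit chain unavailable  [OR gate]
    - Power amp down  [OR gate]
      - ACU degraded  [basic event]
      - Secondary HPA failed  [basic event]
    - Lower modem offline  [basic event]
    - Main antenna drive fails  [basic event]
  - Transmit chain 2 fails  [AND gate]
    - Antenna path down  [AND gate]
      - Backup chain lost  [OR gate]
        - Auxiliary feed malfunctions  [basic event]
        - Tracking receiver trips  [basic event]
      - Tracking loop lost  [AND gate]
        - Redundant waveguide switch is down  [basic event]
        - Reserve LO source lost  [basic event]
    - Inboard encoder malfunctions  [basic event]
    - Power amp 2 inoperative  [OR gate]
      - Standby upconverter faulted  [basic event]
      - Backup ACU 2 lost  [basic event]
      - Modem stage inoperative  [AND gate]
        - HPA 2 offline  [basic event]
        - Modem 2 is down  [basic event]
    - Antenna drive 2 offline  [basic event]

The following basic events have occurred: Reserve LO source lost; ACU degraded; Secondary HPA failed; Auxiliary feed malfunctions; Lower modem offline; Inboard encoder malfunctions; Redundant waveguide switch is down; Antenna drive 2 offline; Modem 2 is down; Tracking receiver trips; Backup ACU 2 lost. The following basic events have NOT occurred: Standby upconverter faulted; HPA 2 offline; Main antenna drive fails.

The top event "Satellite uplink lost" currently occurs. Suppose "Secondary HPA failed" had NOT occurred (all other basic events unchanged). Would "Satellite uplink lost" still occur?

Counterfactual: set "Secondary HPA failed" to not occurred.
Power amp down [OR]: ACU degraded=occurs, Secondary HPA failed=not → at least one input occurs → occurs.
Transmit chain unavailable [OR]: Power amp down=occurs, Lower modem offline=occurs, Main antenna drive fails=not → at least one input occurs → occurs.
Backup chain lost [OR]: Auxiliary feed malfunctions=occurs, Tracking receiver trips=occurs → at least one input occurs → occurs.
Tracking loop lost [AND]: Redundant waveguide switch is down=occurs, Reserve LO source lost=occurs → all inputs occur → occurs.
Antenna path down [AND]: Backup chain lost=occurs, Tracking loop lost=occurs → all inputs occur → occurs.
Modem stage inoperative [AND]: HPA 2 offline=not, Modem 2 is down=occurs → not all inputs occur → does not occur.
Power amp 2 inoperative [OR]: Standby upconverter faulted=not, Backup ACU 2 lost=occurs, Modem stage inoperative=not → at least one input occurs → occurs.
Transmit chain 2 fails [AND]: Antenna path down=occurs, Inboard encoder malfunctions=occurs, Power amp 2 inoperative=occurs, Antenna drive 2 offline=occurs → all inputs occur → occurs.
Satellite uplink lost [AND]: Transmit chain unavailable=occurs, Transmit chain 2 fails=occurs → all inputs occur → occurs.

Yes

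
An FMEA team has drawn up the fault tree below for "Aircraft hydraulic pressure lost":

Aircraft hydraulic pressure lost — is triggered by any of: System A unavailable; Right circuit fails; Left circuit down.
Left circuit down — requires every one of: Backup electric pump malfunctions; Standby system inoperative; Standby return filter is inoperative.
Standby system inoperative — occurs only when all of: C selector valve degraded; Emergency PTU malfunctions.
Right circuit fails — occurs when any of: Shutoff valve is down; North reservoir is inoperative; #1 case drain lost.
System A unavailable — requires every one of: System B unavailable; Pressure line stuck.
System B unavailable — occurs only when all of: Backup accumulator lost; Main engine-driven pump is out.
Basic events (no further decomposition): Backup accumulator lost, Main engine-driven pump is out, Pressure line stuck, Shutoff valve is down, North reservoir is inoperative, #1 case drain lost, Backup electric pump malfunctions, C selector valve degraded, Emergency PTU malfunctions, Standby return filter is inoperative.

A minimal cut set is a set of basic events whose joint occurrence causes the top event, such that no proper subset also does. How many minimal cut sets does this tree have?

5

System B unavailable [AND]: one cut set from each child combined → 1 × 1 = 1 cut set(s).
System A unavailable [AND]: one cut set from each child combined → 1 × 1 = 1 cut set(s).
Right circuit fails [OR]: union of children's cut sets → 3 cut set(s).
Standby system inoperative [AND]: one cut set from each child combined → 1 × 1 = 1 cut set(s).
Left circuit down [AND]: one cut set from each child combined → 1 × 1 × 1 = 1 cut set(s).
Aircraft hydraulic pressure lost [OR]: union of children's cut sets → 5 cut set(s).
Minimal cut sets: {Backup accumulator lost, Main engine-driven pump is out, Pressure line stuck}; {Shutoff valve is down}; {North reservoir is inoperative}; {#1 case drain lost}; {Backup electric pump malfunctions, C selector valve degraded, Emergency PTU malfunctions, Standby return filter is inoperative}.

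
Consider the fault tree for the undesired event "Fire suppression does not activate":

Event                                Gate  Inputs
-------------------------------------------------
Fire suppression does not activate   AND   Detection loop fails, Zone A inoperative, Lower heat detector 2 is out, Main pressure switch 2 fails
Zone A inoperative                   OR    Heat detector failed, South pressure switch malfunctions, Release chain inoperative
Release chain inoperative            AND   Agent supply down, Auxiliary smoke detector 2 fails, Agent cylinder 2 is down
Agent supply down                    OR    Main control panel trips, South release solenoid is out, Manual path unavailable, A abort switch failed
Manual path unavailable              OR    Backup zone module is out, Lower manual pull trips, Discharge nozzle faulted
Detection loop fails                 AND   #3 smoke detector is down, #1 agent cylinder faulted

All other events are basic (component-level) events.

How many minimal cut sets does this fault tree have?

Detection loop fails [AND]: one cut set from each child combined → 1 × 1 = 1 cut set(s).
Manual path unavailable [OR]: union of children's cut sets → 3 cut set(s).
Agent supply down [OR]: union of children's cut sets → 6 cut set(s).
Release chain inoperative [AND]: one cut set from each child combined → 6 × 1 × 1 = 6 cut set(s).
Zone A inoperative [OR]: union of children's cut sets → 8 cut set(s).
Fire suppression does not activate [AND]: one cut set from each child combined → 1 × 8 × 1 × 1 = 8 cut set(s).
Minimal cut sets: {#1 agent cylinder faulted, #3 smoke detector is down, Heat detector failed, Lower heat detector 2 is out, Main pressure switch 2 fails}; {#1 agent cylinder faulted, #3 smoke detector is down, Lower heat detector 2 is out, Main pressure switch 2 fails, South pressure switch malfunctions}; {#1 agent cylinder faulted, #3 smoke detector is down, Agent cylinder 2 is down, Auxiliary smoke detector 2 fails, Lower heat detector 2 is out, Main control panel trips, Main pressure switch 2 fails}; {#1 agent cylinder faulted, #3 smoke detector is down, Agent cylinder 2 is down, Auxiliary smoke detector 2 fails, Lower heat detector 2 is out, Main pressure switch 2 fails, South release solenoid is out}; {#1 agent cylinder faulted, #3 smoke detector is down, Agent cylinder 2 is down, Auxiliary smoke detector 2 fails, Backup zone module is out, Lower heat detector 2 is out, Main pressure switch 2 fails}; {#1 agent cylinder faulted, #3 smoke detector is down, Agent cylinder 2 is down, Auxiliary smoke detector 2 fails, Lower heat detector 2 is out, Lower manual pull trips, Main pressure switch 2 fails}; {#1 agent cylinder faulted, #3 smoke detector is down, Agent cylinder 2 is down, Auxiliary smoke detector 2 fails, Discharge nozzle faulted, Lower heat detector 2 is out, Main pressure switch 2 fails}; {#1 agent cylinder faulted, #3 smoke detector is down, A abort switch failed, Agent cylinder 2 is down, Auxiliary smoke detector 2 fails, Lower heat detector 2 is out, Main pressure switch 2 fails}.

8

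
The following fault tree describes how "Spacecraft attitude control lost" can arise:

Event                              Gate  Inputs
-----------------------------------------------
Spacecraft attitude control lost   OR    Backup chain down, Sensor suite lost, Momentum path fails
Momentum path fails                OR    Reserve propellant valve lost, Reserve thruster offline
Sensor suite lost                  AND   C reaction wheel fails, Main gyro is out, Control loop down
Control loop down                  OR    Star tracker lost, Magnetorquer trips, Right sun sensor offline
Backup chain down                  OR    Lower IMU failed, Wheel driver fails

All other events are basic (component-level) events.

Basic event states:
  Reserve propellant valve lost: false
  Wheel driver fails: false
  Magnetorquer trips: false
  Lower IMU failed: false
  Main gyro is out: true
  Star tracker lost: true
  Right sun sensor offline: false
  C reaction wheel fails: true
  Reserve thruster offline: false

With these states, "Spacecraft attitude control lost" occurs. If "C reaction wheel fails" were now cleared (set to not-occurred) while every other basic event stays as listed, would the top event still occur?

Counterfactual: set "C reaction wheel fails" to not occurred.
Backup chain down [OR]: Lower IMU failed=not, Wheel driver fails=not → no input occurs → does not occur.
Control loop down [OR]: Star tracker lost=occurs, Magnetorquer trips=not, Right sun sensor offline=not → at least one input occurs → occurs.
Sensor suite lost [AND]: C reaction wheel fails=not, Main gyro is out=occurs, Control loop down=occurs → not all inputs occur → does not occur.
Momentum path fails [OR]: Reserve propellant valve lost=not, Reserve thruster offline=not → no input occurs → does not occur.
Spacecraft attitude control lost [OR]: Backup chain down=not, Sensor suite lost=not, Momentum path fails=not → no input occurs → does not occur.

No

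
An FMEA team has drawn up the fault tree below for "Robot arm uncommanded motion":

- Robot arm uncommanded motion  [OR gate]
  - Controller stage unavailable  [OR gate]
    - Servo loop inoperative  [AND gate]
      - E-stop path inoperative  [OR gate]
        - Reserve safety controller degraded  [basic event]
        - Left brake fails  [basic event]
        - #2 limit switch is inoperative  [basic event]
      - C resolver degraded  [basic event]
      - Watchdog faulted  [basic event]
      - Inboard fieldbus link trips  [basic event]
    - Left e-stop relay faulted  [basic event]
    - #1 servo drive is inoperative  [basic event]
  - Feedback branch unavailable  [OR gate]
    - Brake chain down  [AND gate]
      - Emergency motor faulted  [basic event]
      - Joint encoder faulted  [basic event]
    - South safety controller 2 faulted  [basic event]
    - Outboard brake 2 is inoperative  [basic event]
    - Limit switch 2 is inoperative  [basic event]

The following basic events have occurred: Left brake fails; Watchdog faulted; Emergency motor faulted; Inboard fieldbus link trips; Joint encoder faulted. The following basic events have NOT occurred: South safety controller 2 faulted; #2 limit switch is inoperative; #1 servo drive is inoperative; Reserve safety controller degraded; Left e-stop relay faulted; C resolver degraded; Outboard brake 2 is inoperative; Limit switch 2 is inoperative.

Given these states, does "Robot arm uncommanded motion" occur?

E-stop path inoperative [OR]: Reserve safety controller degraded=not, Left brake fails=occurs, #2 limit switch is inoperative=not → at least one input occurs → occurs.
Servo loop inoperative [AND]: E-stop path inoperative=occurs, C resolver degraded=not, Watchdog faulted=occurs, Inboard fieldbus link trips=occurs → not all inputs occur → does not occur.
Controller stage unavailable [OR]: Servo loop inoperative=not, Left e-stop relay faulted=not, #1 servo drive is inoperative=not → no input occurs → does not occur.
Brake chain down [AND]: Emergency motor faulted=occurs, Joint encoder faulted=occurs → all inputs occur → occurs.
Feedback branch unavailable [OR]: Brake chain down=occurs, South safety controller 2 faulted=not, Outboard brake 2 is inoperative=not, Limit switch 2 is inoperative=not → at least one input occurs → occurs.
Robot arm uncommanded motion [OR]: Controller stage unavailable=not, Feedback branch unavailable=occurs → at least one input occurs → occurs.

Yes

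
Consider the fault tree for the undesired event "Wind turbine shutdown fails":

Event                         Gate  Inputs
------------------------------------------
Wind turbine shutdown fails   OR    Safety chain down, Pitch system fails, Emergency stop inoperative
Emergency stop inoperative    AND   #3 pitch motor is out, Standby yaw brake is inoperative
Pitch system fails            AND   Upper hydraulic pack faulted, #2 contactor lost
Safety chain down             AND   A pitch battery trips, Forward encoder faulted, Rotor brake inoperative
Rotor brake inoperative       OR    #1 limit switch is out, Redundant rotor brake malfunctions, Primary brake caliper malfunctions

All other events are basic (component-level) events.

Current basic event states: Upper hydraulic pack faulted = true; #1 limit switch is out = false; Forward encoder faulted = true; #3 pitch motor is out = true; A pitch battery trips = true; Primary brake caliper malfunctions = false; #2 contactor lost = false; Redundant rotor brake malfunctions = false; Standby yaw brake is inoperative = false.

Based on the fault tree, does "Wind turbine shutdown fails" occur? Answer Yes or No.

No

Rotor brake inoperative [OR]: #1 limit switch is out=not, Redundant rotor brake malfunctions=not, Primary brake caliper malfunctions=not → no input occurs → does not occur.
Safety chain down [AND]: A pitch battery trips=occurs, Forward encoder faulted=occurs, Rotor brake inoperative=not → not all inputs occur → does not occur.
Pitch system fails [AND]: Upper hydraulic pack faulted=occurs, #2 contactor lost=not → not all inputs occur → does not occur.
Emergency stop inoperative [AND]: #3 pitch motor is out=occurs, Standby yaw brake is inoperative=not → not all inputs occur → does not occur.
Wind turbine shutdown fails [OR]: Safety chain down=not, Pitch system fails=not, Emergency stop inoperative=not → no input occurs → does not occur.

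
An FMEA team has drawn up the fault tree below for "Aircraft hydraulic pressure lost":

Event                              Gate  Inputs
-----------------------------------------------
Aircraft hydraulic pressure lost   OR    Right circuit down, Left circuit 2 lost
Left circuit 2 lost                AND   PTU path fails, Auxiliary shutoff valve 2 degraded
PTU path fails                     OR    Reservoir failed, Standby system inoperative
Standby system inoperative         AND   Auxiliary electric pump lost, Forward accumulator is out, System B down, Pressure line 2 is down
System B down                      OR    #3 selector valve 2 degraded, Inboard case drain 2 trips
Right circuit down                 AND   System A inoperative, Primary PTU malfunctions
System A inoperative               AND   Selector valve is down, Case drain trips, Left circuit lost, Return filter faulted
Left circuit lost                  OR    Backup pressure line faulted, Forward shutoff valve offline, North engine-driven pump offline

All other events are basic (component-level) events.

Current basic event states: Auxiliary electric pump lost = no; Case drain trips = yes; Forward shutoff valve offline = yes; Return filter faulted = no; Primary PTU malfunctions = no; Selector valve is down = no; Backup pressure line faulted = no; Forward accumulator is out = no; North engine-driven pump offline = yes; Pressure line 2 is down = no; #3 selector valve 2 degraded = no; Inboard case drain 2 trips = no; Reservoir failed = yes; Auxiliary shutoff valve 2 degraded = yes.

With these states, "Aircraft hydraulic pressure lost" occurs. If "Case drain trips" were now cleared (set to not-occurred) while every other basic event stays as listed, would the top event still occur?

Yes

Counterfactual: set "Case drain trips" to not occurred.
Left circuit lost [OR]: Backup pressure line faulted=not, Forward shutoff valve offline=occurs, North engine-driven pump offline=occurs → at least one input occurs → occurs.
System A inoperative [AND]: Selector valve is down=not, Case drain trips=not, Left circuit lost=occurs, Return filter faulted=not → not all inputs occur → does not occur.
Right circuit down [AND]: System A inoperative=not, Primary PTU malfunctions=not → not all inputs occur → does not occur.
System B down [OR]: #3 selector valve 2 degraded=not, Inboard case drain 2 trips=not → no input occurs → does not occur.
Standby system inoperative [AND]: Auxiliary electric pump lost=not, Forward accumulator is out=not, System B down=not, Pressure line 2 is down=not → not all inputs occur → does not occur.
PTU path fails [OR]: Reservoir failed=occurs, Standby system inoperative=not → at least one input occurs → occurs.
Left circuit 2 lost [AND]: PTU path fails=occurs, Auxiliary shutoff valve 2 degraded=occurs → all inputs occur → occurs.
Aircraft hydraulic pressure lost [OR]: Right circuit down=not, Left circuit 2 lost=occurs → at least one input occurs → occurs.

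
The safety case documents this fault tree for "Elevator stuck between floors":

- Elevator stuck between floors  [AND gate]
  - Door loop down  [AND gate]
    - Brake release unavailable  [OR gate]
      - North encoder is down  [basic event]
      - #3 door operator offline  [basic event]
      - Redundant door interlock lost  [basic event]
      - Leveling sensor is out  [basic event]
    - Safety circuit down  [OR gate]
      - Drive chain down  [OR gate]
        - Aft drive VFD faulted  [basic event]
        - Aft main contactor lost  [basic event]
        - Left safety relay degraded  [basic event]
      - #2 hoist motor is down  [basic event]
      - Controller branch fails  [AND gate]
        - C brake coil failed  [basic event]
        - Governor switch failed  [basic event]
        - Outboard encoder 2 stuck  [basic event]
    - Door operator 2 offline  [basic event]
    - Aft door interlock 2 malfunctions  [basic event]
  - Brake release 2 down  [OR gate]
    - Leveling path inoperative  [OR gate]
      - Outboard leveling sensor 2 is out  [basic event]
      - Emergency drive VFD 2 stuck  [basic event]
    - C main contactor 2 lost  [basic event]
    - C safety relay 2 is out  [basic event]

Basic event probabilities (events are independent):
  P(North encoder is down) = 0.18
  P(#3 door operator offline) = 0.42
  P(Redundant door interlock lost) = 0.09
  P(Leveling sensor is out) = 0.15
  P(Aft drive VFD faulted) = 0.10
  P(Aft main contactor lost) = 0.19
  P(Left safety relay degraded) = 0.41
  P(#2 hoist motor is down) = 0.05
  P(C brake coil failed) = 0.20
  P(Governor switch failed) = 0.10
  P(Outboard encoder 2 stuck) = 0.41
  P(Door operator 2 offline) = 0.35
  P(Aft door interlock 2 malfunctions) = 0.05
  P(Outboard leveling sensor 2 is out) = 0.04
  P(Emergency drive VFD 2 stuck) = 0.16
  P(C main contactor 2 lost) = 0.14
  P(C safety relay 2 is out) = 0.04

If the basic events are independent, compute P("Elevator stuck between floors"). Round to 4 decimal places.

P(Brake release unavailable) [OR] = 1 − (1−0.18) × (1−0.42) × (1−0.09) × (1−0.15) = 0.632123
P(Drive chain down) [OR] = 1 − (1−0.10) × (1−0.19) × (1−0.41) = 0.569890
P(Controller branch fails) [AND] = 0.20 × 0.10 × 0.41 = 0.008200
P(Safety circuit down) [OR] = 1 − (1−0.569890) × (1−0.05) × (1−0.008200) = 0.594746
P(Door loop down) [AND] = 0.632123 × 0.594746 × 0.35 × 0.05 = 0.006579
P(Leveling path inoperative) [OR] = 1 − (1−0.04) × (1−0.16) = 0.193600
P(Brake release 2 down) [OR] = 1 − (1−0.193600) × (1−0.14) × (1−0.04) = 0.334236
P(Elevator stuck between floors) [AND] = 0.006579 × 0.334236 = 0.002199
Rounded to 4 decimal places: P(Elevator stuck between floors) ≈ 0.0022.

0.0022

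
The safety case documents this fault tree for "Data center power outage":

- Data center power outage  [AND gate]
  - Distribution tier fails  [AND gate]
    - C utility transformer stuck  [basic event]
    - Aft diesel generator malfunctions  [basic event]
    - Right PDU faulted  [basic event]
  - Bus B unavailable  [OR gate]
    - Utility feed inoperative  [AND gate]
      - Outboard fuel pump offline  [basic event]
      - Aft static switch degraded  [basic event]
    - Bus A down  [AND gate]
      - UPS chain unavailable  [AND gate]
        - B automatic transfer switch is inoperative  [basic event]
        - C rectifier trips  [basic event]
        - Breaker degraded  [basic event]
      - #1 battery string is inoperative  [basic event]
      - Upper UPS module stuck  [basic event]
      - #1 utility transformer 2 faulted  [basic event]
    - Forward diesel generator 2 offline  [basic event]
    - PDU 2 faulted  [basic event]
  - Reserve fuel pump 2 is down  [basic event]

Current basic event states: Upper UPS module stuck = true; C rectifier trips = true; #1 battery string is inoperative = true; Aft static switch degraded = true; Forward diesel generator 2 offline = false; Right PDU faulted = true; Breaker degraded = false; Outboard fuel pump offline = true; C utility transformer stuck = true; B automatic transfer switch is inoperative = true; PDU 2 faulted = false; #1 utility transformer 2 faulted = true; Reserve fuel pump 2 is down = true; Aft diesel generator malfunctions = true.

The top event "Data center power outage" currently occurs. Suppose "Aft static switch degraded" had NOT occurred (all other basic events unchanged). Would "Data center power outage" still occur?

Counterfactual: set "Aft static switch degraded" to not occurred.
Distribution tier fails [AND]: C utility transformer stuck=occurs, Aft diesel generator malfunctions=occurs, Right PDU faulted=occurs → all inputs occur → occurs.
Utility feed inoperative [AND]: Outboard fuel pump offline=occurs, Aft static switch degraded=not → not all inputs occur → does not occur.
UPS chain unavailable [AND]: B automatic transfer switch is inoperative=occurs, C rectifier trips=occurs, Breaker degraded=not → not all inputs occur → does not occur.
Bus A down [AND]: UPS chain unavailable=not, #1 battery string is inoperative=occurs, Upper UPS module stuck=occurs, #1 utility transformer 2 faulted=occurs → not all inputs occur → does not occur.
Bus B unavailable [OR]: Utility feed inoperative=not, Bus A down=not, Forward diesel generator 2 offline=not, PDU 2 faulted=not → no input occurs → does not occur.
Data center power outage [AND]: Distribution tier fails=occurs, Bus B unavailable=not, Reserve fuel pump 2 is down=occurs → not all inputs occur → does not occur.

No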